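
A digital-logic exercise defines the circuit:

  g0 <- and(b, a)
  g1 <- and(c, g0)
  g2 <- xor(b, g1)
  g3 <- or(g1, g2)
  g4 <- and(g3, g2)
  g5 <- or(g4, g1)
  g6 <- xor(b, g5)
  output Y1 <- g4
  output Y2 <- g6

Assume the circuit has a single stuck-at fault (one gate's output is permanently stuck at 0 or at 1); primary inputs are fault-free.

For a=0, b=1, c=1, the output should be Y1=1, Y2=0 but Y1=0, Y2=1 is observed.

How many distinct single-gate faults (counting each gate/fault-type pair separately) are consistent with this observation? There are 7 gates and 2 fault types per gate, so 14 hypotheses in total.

Fault-free: g0=0, g1=0, g2=1, g3=1, g4=1, g5=1, g6=0 → Y1=1, Y2=0. Observed Y1=0, Y2=1.
  g0 stuck-at-0: output Y1=1, Y2=0 ✗
  g0 stuck-at-1: output Y1=0, Y2=0 ✗
  g1 stuck-at-0: output Y1=1, Y2=0 ✗
  g1 stuck-at-1: output Y1=0, Y2=0 ✗
  g2 stuck-at-0: output Y1=0, Y2=1 ✓
  g2 stuck-at-1: output Y1=1, Y2=0 ✗
  g3 stuck-at-0: output Y1=0, Y2=1 ✓
  g3 stuck-at-1: output Y1=1, Y2=0 ✗
  g4 stuck-at-0: output Y1=0, Y2=1 ✓
  g4 stuck-at-1: output Y1=1, Y2=0 ✗
  g5 stuck-at-0: output Y1=1, Y2=1 ✗
  g5 stuck-at-1: output Y1=1, Y2=0 ✗
  g6 stuck-at-0: output Y1=1, Y2=0 ✗
  g6 stuck-at-1: output Y1=1, Y2=1 ✗
Consistent faults: {g2 stuck-at-0, g3 stuck-at-0, g4 stuck-at-0} — 3 in all.

3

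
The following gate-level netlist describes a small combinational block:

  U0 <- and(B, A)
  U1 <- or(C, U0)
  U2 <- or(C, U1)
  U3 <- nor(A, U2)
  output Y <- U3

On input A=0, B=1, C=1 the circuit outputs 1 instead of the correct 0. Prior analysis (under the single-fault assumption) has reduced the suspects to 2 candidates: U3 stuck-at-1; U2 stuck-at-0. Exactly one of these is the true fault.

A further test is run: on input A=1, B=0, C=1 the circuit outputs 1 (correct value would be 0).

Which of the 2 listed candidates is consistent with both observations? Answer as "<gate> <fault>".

Evaluate each candidate on input A=1, B=0, C=1:
  U3 stuck-at-1: U0=0, U1=1, U2=1, U3=1 [stuck-at-1] → 1 — matches
  U2 stuck-at-0: U0=0, U1=1, U2=0 [stuck-at-0], U3=0 → 0 — eliminated
Only U3 stuck-at-1 reproduces the observed 1.

U3 stuck-at-1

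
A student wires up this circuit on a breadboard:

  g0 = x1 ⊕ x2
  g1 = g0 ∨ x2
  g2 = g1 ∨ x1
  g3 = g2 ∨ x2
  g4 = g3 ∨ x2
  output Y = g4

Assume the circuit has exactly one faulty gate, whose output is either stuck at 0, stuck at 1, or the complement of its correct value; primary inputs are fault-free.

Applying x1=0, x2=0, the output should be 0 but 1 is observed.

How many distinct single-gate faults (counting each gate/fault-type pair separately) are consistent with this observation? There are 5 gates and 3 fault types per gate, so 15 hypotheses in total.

10

Fault-free: g0=0, g1=0, g2=0, g3=0, g4=0 → 0. Observed 1.
  g0: stuck-at-1, inverted output ✓; others ✗
  g1: stuck-at-1, inverted output ✓; others ✗
  g2: stuck-at-1, inverted output ✓; others ✗
  g3: stuck-at-1, inverted output ✓; others ✗
  g4: stuck-at-1, inverted output ✓; others ✗
Consistent faults: {g0 stuck-at-1, g0 inverted output, g1 stuck-at-1, g1 inverted output, g2 stuck-at-1, g2 inverted output, g3 stuck-at-1, g3 inverted output, g4 stuck-at-1, g4 inverted output} — 10 in all.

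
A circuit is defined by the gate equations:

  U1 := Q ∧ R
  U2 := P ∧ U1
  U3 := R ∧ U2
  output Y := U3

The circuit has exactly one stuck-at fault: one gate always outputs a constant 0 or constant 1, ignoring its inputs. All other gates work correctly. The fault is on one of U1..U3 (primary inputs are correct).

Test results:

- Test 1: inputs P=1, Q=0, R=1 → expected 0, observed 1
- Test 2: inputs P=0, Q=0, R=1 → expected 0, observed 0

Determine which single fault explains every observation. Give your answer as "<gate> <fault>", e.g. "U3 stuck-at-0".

U1 stuck-at-1

Fault-free values for test 1 (P=1, Q=0, R=1): U1=0, U2=0, U3=0, giving Y=0. Observed 1.
Test 1: faults giving observed 1 are {U1 stuck-at-1, U2 stuck-at-1, U3 stuck-at-1}.
Test 2 (P=0, Q=0, R=1): fault-free U1=0, U2=0, U3=0 → 0; observed 0. Eliminates U2 stuck-at-1, U3 stuck-at-1.
Only U1 stuck-at-1 is consistent with every test.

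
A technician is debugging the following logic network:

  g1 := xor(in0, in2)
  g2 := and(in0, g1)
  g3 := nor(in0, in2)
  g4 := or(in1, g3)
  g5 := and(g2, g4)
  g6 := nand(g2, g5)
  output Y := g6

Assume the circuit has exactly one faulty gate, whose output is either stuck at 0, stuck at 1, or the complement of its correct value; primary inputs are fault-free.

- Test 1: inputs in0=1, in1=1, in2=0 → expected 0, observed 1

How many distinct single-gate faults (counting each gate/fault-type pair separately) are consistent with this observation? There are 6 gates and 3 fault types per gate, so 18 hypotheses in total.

Fault-free: g1=1, g2=1, g3=0, g4=1, g5=1, g6=0 → 0. Observed 1.
  g1: stuck-at-0, inverted output ✓; others ✗
  g2: stuck-at-0, inverted output ✓; others ✗
  g3: none of the 3 fault types match ✗
  g4: stuck-at-0, inverted output ✓; others ✗
  g5: stuck-at-0, inverted output ✓; others ✗
  g6: stuck-at-1, inverted output ✓; others ✗
Consistent faults: {g1 stuck-at-0, g1 inverted output, g2 stuck-at-0, g2 inverted output, g4 stuck-at-0, g4 inverted output, g5 stuck-at-0, g5 inverted output, g6 stuck-at-1, g6 inverted output} — 10 in all.

10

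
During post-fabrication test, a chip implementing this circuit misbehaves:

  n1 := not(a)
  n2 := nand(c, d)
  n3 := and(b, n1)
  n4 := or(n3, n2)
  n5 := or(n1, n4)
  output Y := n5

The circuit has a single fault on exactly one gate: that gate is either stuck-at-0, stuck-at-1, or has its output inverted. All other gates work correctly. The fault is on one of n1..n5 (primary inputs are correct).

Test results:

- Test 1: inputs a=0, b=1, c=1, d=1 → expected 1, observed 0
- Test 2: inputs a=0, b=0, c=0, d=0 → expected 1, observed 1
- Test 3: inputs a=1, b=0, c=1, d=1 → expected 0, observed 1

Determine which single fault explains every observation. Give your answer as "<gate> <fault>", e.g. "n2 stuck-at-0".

Fault-free values for test 1 (a=0, b=1, c=1, d=1): n1=1, n2=0, n3=1, n4=1, n5=1, giving Y=1. Observed 0.
Test 1: faults giving observed 0 are {n1 stuck-at-0, n1 inverted output, n5 stuck-at-0, n5 inverted output}.
Test 2 (a=0, b=0, c=0, d=0): fault-free n1=1, n2=1, n3=0, n4=1, n5=1 → 1; observed 1. Eliminates n5 stuck-at-0, n5 inverted output.
Test 3 (a=1, b=0, c=1, d=1): fault-free n1=0, n2=0, n3=0, n4=0, n5=0 → 0; observed 1. Eliminates n1 stuck-at-0.
Only n1 inverted output is consistent with every test.

n1 inverted output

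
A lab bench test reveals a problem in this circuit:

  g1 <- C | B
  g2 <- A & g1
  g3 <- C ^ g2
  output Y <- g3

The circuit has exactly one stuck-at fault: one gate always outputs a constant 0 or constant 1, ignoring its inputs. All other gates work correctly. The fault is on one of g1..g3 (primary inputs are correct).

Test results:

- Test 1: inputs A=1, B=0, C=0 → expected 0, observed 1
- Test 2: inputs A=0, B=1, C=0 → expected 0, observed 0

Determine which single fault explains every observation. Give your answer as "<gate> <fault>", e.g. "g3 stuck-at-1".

g1 stuck-at-1

Fault-free values for test 1 (A=1, B=0, C=0): g1=0, g2=0, g3=0, giving Y=0. Observed 1.
Test 1: faults giving observed 1 are {g1 stuck-at-1, g2 stuck-at-1, g3 stuck-at-1}.
Test 2 (A=0, B=1, C=0): fault-free g1=1, g2=0, g3=0 → 0; observed 0. Eliminates g2 stuck-at-1, g3 stuck-at-1.
Only g1 stuck-at-1 is consistent with every test.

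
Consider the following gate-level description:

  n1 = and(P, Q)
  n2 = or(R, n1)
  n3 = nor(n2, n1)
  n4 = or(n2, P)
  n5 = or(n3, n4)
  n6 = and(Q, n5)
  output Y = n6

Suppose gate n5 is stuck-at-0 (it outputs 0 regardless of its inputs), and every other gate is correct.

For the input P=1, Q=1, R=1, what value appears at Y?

0

Propagate with n5 forced: n1=1, n2=1, n3=0, n4=1, n5=0 [stuck-at-0], n6=0.
So Y = 0. (Without the fault it would be 1.)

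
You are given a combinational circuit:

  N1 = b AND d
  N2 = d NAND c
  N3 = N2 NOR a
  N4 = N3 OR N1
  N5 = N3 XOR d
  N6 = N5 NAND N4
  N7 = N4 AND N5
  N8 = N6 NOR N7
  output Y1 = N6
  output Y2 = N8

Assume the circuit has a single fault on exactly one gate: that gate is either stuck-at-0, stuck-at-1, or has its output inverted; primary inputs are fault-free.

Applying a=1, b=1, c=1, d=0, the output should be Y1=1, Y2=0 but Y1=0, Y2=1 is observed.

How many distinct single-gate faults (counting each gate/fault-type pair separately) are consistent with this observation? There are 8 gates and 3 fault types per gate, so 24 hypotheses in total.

2

Fault-free: N1=0, N2=1, N3=0, N4=0, N5=0, N6=1, N7=0, N8=0 → Y1=1, Y2=0. Observed Y1=0, Y2=1.
  N1: none of the 3 fault types match ✗
  N2: none of the 3 fault types match ✗
  N3: none of the 3 fault types match ✗
  N4: none of the 3 fault types match ✗
  N5: none of the 3 fault types match ✗
  N6: stuck-at-0, inverted output ✓; others ✗
  N7: none of the 3 fault types match ✗
  N8: none of the 3 fault types match ✗
Consistent faults: {N6 stuck-at-0, N6 inverted output} — 2 in all.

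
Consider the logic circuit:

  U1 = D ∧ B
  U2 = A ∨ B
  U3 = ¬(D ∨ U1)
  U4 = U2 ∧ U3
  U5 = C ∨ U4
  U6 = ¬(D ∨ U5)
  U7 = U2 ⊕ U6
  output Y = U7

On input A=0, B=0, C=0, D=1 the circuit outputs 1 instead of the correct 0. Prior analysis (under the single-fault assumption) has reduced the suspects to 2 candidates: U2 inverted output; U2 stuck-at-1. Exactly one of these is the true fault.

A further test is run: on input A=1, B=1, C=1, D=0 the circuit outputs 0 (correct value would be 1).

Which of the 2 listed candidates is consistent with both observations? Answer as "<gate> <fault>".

U2 inverted output

Evaluate each candidate on input A=1, B=1, C=1, D=0:
  U2 inverted output: U1=0, U2=0 [inverted output], U3=1, U4=0, U5=1, U6=0, U7=0 → 0 — matches
  U2 stuck-at-1: U1=0, U2=1 [stuck-at-1], U3=1, U4=1, U5=1, U6=0, U7=1 → 1 — eliminated
Only U2 inverted output reproduces the observed 0.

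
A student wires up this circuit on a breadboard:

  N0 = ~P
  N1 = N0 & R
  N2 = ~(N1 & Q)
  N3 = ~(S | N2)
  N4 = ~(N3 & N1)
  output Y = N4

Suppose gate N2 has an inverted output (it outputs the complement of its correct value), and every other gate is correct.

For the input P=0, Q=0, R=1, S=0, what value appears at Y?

0

Propagate with N2 forced: N0=1, N1=1, N2=0 [inverted output], N3=1, N4=0.
So Y = 0. (Without the fault it would be 1.)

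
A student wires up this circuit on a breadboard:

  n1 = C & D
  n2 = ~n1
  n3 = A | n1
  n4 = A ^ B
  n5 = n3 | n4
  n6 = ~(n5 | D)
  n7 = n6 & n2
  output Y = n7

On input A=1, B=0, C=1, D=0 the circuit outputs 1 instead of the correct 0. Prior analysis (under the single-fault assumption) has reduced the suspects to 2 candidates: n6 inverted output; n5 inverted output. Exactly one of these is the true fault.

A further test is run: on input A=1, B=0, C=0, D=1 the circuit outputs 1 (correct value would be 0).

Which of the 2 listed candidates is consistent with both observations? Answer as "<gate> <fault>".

n6 inverted output

Evaluate each candidate on input A=1, B=0, C=0, D=1:
  n6 inverted output: n1=0, n2=1, n3=1, n4=1, n5=1, n6=1 [inverted output], n7=1 → 1 — matches
  n5 inverted output: n1=0, n2=1, n3=1, n4=1, n5=0 [inverted output], n6=0, n7=0 → 0 — eliminated
Only n6 inverted output reproduces the observed 1.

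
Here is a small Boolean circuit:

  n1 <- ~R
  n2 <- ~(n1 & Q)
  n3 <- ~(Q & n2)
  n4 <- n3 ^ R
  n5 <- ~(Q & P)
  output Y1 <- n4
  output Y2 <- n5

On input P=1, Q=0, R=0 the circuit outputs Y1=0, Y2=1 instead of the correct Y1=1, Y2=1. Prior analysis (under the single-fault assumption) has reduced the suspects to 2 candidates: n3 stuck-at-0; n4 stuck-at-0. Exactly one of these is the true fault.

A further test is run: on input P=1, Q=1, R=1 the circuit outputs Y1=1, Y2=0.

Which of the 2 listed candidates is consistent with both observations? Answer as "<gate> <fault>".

Evaluate each candidate on input P=1, Q=1, R=1:
  n3 stuck-at-0: n1=0, n2=1, n3=0 [stuck-at-0], n4=1, n5=0 → Y1=1, Y2=0 — matches
  n4 stuck-at-0: n1=0, n2=1, n3=0, n4=0 [stuck-at-0], n5=0 → Y1=0, Y2=0 — eliminated
Only n3 stuck-at-0 reproduces the observed Y1=1, Y2=0.

n3 stuck-at-0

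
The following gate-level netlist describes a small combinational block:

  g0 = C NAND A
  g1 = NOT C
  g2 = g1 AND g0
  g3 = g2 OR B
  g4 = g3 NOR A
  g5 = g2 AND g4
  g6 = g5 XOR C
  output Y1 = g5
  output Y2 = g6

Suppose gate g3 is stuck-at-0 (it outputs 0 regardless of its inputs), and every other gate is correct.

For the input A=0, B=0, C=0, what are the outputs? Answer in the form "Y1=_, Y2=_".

Y1=1, Y2=1

Propagate with g3 forced: g0=1, g1=1, g2=1, g3=0 [stuck-at-0], g4=1, g5=1, g6=1.
So the outputs are Y1=1, Y2=1. (Without the fault they would be Y1=0, Y2=0.)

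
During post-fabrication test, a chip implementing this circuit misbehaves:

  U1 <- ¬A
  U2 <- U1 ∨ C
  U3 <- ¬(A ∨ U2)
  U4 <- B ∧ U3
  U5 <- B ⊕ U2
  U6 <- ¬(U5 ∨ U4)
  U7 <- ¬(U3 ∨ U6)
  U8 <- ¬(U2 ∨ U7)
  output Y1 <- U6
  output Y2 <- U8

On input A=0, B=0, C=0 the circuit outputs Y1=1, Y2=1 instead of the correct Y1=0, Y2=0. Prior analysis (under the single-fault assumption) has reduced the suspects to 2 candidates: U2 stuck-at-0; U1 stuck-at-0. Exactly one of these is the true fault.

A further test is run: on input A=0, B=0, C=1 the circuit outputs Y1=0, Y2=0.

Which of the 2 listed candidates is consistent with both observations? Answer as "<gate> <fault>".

Evaluate each candidate on input A=0, B=0, C=1:
  U2 stuck-at-0: U1=1, U2=0 [stuck-at-0], U3=1, U4=0, U5=0, U6=1, U7=0, U8=1 → Y1=1, Y2=1 — eliminated
  U1 stuck-at-0: U1=0 [stuck-at-0], U2=1, U3=0, U4=0, U5=1, U6=0, U7=1, U8=0 → Y1=0, Y2=0 — matches
Only U1 stuck-at-0 reproduces the observed Y1=0, Y2=0.

U1 stuck-at-0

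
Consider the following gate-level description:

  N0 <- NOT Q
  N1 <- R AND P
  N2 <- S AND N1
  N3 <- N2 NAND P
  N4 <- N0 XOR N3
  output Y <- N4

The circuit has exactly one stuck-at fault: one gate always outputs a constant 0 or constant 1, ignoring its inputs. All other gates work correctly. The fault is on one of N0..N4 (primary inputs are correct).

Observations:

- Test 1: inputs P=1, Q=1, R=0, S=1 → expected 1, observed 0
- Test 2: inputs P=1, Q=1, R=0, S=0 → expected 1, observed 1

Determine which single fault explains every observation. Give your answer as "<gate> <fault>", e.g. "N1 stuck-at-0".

N1 stuck-at-1

Fault-free values for test 1 (P=1, Q=1, R=0, S=1): N0=0, N1=0, N2=0, N3=1, N4=1, giving Y=1. Observed 0.
Test 1: faults giving observed 0 are {N0 stuck-at-1, N1 stuck-at-1, N2 stuck-at-1, N3 stuck-at-0, N4 stuck-at-0}.
Test 2 (P=1, Q=1, R=0, S=0): fault-free N0=0, N1=0, N2=0, N3=1, N4=1 → 1; observed 1. Eliminates N0 stuck-at-1, N2 stuck-at-1, N3 stuck-at-0, N4 stuck-at-0.
Only N1 stuck-at-1 is consistent with every test.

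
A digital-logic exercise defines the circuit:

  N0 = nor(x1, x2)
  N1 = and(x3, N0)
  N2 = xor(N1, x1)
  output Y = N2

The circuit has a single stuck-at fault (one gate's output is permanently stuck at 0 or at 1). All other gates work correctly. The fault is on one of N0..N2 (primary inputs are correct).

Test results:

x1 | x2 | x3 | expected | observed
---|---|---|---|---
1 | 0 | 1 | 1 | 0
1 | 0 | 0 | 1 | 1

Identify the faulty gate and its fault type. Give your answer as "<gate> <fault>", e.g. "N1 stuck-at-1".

Fault-free values for test 1 (x1=1, x2=0, x3=1): N0=0, N1=0, N2=1, giving Y=1. Observed 0.
Test 1: faults giving observed 0 are {N0 stuck-at-1, N1 stuck-at-1, N2 stuck-at-0}.
Test 2 (x1=1, x2=0, x3=0): fault-free N0=0, N1=0, N2=1 → 1; observed 1. Eliminates N1 stuck-at-1, N2 stuck-at-0.
Only N0 stuck-at-1 is consistent with every test.

N0 stuck-at-1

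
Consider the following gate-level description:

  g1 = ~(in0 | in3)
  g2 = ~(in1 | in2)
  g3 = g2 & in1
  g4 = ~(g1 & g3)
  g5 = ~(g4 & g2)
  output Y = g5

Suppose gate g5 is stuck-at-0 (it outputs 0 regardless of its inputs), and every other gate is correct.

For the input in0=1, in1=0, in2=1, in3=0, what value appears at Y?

0

Propagate with g5 forced: g1=0, g2=0, g3=0, g4=1, g5=0 [stuck-at-0].
So Y = 0. (Without the fault it would be 1.)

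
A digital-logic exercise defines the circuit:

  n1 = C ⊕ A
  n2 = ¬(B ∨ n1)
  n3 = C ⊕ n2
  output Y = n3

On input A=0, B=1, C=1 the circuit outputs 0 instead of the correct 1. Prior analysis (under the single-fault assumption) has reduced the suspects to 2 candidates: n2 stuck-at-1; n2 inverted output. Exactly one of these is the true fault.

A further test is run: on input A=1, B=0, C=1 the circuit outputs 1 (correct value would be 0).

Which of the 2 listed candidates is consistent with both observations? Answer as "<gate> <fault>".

Evaluate each candidate on input A=1, B=0, C=1:
  n2 stuck-at-1: n1=0, n2=1 [stuck-at-1], n3=0 → 0 — eliminated
  n2 inverted output: n1=0, n2=0 [inverted output], n3=1 → 1 — matches
Only n2 inverted output reproduces the observed 1.

n2 inverted output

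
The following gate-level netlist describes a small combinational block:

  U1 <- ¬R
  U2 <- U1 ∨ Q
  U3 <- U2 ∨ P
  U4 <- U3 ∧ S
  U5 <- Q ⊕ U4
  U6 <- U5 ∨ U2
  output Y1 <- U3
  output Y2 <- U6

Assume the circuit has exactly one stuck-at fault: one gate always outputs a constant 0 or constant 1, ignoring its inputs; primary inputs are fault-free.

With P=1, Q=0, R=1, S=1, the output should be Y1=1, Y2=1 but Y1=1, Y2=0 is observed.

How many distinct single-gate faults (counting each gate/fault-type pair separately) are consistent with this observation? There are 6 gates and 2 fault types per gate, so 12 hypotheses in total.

3

Fault-free: U1=0, U2=0, U3=1, U4=1, U5=1, U6=1 → Y1=1, Y2=1. Observed Y1=1, Y2=0.
  U1 stuck-at-0: output Y1=1, Y2=1 ✗
  U1 stuck-at-1: output Y1=1, Y2=1 ✗
  U2 stuck-at-0: output Y1=1, Y2=1 ✗
  U2 stuck-at-1: output Y1=1, Y2=1 ✗
  U3 stuck-at-0: output Y1=0, Y2=0 ✗
  U3 stuck-at-1: output Y1=1, Y2=1 ✗
  U4 stuck-at-0: output Y1=1, Y2=0 ✓
  U4 stuck-at-1: output Y1=1, Y2=1 ✗
  U5 stuck-at-0: output Y1=1, Y2=0 ✓
  U5 stuck-at-1: output Y1=1, Y2=1 ✗
  U6 stuck-at-0: output Y1=1, Y2=0 ✓
  U6 stuck-at-1: output Y1=1, Y2=1 ✗
Consistent faults: {U4 stuck-at-0, U5 stuck-at-0, U6 stuck-at-0} — 3 in all.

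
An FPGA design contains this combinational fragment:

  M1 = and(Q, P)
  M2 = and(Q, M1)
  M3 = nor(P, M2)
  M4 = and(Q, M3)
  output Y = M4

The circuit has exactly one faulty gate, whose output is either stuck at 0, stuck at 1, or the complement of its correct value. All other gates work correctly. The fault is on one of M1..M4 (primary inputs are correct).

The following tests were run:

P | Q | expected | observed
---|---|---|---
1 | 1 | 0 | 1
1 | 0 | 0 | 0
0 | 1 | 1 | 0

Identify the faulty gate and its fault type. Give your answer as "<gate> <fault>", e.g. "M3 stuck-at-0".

Fault-free values for test 1 (P=1, Q=1): M1=1, M2=1, M3=0, M4=0, giving Y=0. Observed 1.
Test 1: faults giving observed 1 are {M3 stuck-at-1, M3 inverted output, M4 stuck-at-1, M4 inverted output}.
Test 2 (P=1, Q=0): fault-free M1=0, M2=0, M3=0, M4=0 → 0; observed 0. Eliminates M4 stuck-at-1, M4 inverted output.
Test 3 (P=0, Q=1): fault-free M1=0, M2=0, M3=1, M4=1 → 1; observed 0. Eliminates M3 stuck-at-1.
Only M3 inverted output is consistent with every test.

M3 inverted output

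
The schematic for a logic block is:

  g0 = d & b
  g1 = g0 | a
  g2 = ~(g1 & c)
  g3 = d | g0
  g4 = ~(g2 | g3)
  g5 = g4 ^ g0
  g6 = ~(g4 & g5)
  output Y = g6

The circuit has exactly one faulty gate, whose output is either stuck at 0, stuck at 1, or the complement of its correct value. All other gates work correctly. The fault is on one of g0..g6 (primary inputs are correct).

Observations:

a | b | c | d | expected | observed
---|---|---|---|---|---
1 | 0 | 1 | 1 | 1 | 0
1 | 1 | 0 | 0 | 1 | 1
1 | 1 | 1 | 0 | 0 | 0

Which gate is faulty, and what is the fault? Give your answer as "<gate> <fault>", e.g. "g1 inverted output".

g3 stuck-at-0

Fault-free values for test 1 (a=1, b=0, c=1, d=1): g0=0, g1=1, g2=0, g3=1, g4=0, g5=0, g6=1, giving Y=1. Observed 0.
Test 1: faults giving observed 0 are {g3 stuck-at-0, g3 inverted output, g4 stuck-at-1, g4 inverted output, g6 stuck-at-0, g6 inverted output}.
Test 2 (a=1, b=1, c=0, d=0): fault-free g0=0, g1=1, g2=1, g3=0, g4=0, g5=0, g6=1 → 1; observed 1. Eliminates g4 stuck-at-1, g4 inverted output, g6 stuck-at-0, g6 inverted output.
Test 3 (a=1, b=1, c=1, d=0): fault-free g0=0, g1=1, g2=0, g3=0, g4=1, g5=1, g6=0 → 0; observed 0. Eliminates g3 inverted output.
Only g3 stuck-at-0 is consistent with every test.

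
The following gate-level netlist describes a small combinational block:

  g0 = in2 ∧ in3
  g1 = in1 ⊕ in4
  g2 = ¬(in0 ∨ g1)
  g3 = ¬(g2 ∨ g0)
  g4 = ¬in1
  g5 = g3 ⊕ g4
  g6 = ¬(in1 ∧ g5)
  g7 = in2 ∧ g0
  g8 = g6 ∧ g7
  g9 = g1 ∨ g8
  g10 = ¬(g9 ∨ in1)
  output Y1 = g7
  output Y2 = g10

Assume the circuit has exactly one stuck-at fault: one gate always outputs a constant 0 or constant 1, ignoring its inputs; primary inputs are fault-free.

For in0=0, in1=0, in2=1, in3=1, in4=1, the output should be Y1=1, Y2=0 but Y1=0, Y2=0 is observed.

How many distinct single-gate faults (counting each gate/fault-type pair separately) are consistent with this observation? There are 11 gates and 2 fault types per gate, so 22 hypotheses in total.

Fault-free: g0=1, g1=1, g2=0, g3=0, g4=1, g5=1, g6=1, g7=1, g8=1, g9=1, g10=0 → Y1=1, Y2=0. Observed Y1=0, Y2=0.
  g0: stuck-at-0 ✓; others ✗
  g1: none of the 2 fault types match ✗
  g2: none of the 2 fault types match ✗
  g3: none of the 2 fault types match ✗
  g4: none of the 2 fault types match ✗
  g5: none of the 2 fault types match ✗
  g6: none of the 2 fault types match ✗
  g7: stuck-at-0 ✓; others ✗
  g8: none of the 2 fault types match ✗
  g9: none of the 2 fault types match ✗
  g10: none of the 2 fault types match ✗
Consistent faults: {g0 stuck-at-0, g7 stuck-at-0} — 2 in all.

2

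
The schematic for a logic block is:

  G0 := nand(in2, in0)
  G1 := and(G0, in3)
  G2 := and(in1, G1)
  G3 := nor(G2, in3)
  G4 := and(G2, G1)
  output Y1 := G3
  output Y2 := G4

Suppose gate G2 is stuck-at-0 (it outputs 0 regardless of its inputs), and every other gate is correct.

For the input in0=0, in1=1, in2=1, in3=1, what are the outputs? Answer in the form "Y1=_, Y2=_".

Y1=0, Y2=0

Propagate with G2 forced: G0=1, G1=1, G2=0 [stuck-at-0], G3=0, G4=0.
So the outputs are Y1=0, Y2=0. (Without the fault they would be Y1=0, Y2=1.)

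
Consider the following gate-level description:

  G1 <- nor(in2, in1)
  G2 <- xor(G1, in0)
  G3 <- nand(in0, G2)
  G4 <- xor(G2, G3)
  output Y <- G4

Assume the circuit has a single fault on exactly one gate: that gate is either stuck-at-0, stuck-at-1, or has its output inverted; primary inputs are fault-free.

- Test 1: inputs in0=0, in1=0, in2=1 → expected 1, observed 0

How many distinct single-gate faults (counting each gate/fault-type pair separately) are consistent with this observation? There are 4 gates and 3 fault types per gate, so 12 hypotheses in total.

Fault-free: G1=0, G2=0, G3=1, G4=1 → 1. Observed 0.
  G1 stuck-at-0: output 1 ✗
  G1 stuck-at-1: output 0 ✓
  G1 inverted output: output 0 ✓
  G2 stuck-at-0: output 1 ✗
  G2 stuck-at-1: output 0 ✓
  G2 inverted output: output 0 ✓
  G3 stuck-at-0: output 0 ✓
  G3 stuck-at-1: output 1 ✗
  G3 inverted output: output 0 ✓
  G4 stuck-at-0: output 0 ✓
  G4 stuck-at-1: output 1 ✗
  G4 inverted output: output 0 ✓
Consistent faults: {G1 stuck-at-1, G1 inverted output, G2 stuck-at-1, G2 inverted output, G3 stuck-at-0, G3 inverted output, G4 stuck-at-0, G4 inverted output} — 8 in all.

8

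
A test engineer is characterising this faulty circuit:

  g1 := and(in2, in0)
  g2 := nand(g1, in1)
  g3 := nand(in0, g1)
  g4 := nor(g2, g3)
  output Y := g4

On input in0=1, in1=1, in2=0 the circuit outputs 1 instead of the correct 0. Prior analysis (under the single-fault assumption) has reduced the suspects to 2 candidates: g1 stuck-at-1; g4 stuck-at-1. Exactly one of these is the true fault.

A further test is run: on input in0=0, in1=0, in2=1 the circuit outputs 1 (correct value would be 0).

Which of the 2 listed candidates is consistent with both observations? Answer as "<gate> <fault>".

Evaluate each candidate on input in0=0, in1=0, in2=1:
  g1 stuck-at-1: g1=1 [stuck-at-1], g2=1, g3=1, g4=0 → 0 — eliminated
  g4 stuck-at-1: g1=0, g2=1, g3=1, g4=1 [stuck-at-1] → 1 — matches
Only g4 stuck-at-1 reproduces the observed 1.

g4 stuck-at-1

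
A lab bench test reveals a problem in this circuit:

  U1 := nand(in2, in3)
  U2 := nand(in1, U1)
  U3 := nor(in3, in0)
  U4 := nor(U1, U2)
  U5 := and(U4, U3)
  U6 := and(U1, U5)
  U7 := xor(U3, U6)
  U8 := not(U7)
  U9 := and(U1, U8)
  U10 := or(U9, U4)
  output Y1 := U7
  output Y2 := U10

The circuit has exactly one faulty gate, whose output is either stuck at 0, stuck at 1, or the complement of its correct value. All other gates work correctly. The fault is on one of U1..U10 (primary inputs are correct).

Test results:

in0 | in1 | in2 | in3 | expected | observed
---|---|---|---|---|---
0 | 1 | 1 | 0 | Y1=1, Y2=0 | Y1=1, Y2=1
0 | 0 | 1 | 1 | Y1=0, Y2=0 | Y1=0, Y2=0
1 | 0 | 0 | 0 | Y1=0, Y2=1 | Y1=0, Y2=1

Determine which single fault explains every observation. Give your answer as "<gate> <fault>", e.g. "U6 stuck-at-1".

U8 stuck-at-1

Fault-free values for test 1 (in0=0, in1=1, in2=1, in3=0): U1=1, U2=0, U3=1, U4=0, U5=0, U6=0, U7=1, U8=0, U9=0, U10=0, giving Y1=1, Y2=0. Observed Y1=1, Y2=1.
Test 1: faults giving observed Y1=1, Y2=1 are {U8 stuck-at-1, U8 inverted output, U9 stuck-at-1, U9 inverted output, U10 stuck-at-1, U10 inverted output}.
Test 2 (in0=0, in1=0, in2=1, in3=1): fault-free U1=0, U2=1, U3=0, U4=0, U5=0, U6=0, U7=0, U8=1, U9=0, U10=0 → Y1=0, Y2=0; observed Y1=0, Y2=0. Eliminates U9 stuck-at-1, U9 inverted output, U10 stuck-at-1, U10 inverted output.
Test 3 (in0=1, in1=0, in2=0, in3=0): fault-free U1=1, U2=1, U3=0, U4=0, U5=0, U6=0, U7=0, U8=1, U9=1, U10=1 → Y1=0, Y2=1; observed Y1=0, Y2=1. Eliminates U8 inverted output.
Only U8 stuck-at-1 is consistent with every test.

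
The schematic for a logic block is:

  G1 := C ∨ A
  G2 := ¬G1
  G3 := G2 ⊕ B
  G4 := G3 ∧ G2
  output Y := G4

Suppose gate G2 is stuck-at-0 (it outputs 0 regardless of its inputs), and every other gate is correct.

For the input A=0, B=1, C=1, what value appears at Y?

Propagate with G2 forced: G1=1, G2=0 [stuck-at-0], G3=1, G4=0.
So Y = 0. (Same as the fault-free value — the fault is masked on this input.)

0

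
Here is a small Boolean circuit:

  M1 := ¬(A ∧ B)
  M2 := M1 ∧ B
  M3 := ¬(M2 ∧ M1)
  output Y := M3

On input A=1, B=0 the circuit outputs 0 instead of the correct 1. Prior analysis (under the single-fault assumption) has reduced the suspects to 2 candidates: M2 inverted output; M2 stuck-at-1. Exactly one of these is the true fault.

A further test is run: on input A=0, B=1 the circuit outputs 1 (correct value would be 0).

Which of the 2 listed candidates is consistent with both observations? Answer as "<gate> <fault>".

Evaluate each candidate on input A=0, B=1:
  M2 inverted output: M1=1, M2=0 [inverted output], M3=1 → 1 — matches
  M2 stuck-at-1: M1=1, M2=1 [stuck-at-1], M3=0 → 0 — eliminated
Only M2 inverted output reproduces the observed 1.

M2 inverted output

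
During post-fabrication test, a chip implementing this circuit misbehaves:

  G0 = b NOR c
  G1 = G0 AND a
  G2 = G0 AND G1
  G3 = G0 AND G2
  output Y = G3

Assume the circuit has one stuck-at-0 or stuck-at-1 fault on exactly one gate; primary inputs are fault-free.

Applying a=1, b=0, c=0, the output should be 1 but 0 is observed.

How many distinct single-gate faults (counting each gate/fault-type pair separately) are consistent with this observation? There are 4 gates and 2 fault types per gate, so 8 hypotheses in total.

4

Fault-free: G0=1, G1=1, G2=1, G3=1 → 1. Observed 0.
  G0 stuck-at-0: output 0 ✓
  G0 stuck-at-1: output 1 ✗
  G1 stuck-at-0: output 0 ✓
  G1 stuck-at-1: output 1 ✗
  G2 stuck-at-0: output 0 ✓
  G2 stuck-at-1: output 1 ✗
  G3 stuck-at-0: output 0 ✓
  G3 stuck-at-1: output 1 ✗
Consistent faults: {G0 stuck-at-0, G1 stuck-at-0, G2 stuck-at-0, G3 stuck-at-0} — 4 in all.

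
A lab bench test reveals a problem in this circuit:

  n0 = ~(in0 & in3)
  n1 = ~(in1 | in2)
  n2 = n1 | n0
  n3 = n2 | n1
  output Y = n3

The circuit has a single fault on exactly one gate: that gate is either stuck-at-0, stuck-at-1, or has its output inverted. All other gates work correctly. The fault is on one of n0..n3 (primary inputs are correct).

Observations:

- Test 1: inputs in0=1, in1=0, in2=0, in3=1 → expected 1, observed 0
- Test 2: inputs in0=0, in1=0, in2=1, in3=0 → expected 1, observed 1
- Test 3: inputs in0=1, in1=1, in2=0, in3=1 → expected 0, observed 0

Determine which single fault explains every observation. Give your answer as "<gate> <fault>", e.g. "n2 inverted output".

n1 stuck-at-0

Fault-free values for test 1 (in0=1, in1=0, in2=0, in3=1): n0=0, n1=1, n2=1, n3=1, giving Y=1. Observed 0.
Test 1: faults giving observed 0 are {n1 stuck-at-0, n1 inverted output, n3 stuck-at-0, n3 inverted output}.
Test 2 (in0=0, in1=0, in2=1, in3=0): fault-free n0=1, n1=0, n2=1, n3=1 → 1; observed 1. Eliminates n3 stuck-at-0, n3 inverted output.
Test 3 (in0=1, in1=1, in2=0, in3=1): fault-free n0=0, n1=0, n2=0, n3=0 → 0; observed 0. Eliminates n1 inverted output.
Only n1 stuck-at-0 is consistent with every test.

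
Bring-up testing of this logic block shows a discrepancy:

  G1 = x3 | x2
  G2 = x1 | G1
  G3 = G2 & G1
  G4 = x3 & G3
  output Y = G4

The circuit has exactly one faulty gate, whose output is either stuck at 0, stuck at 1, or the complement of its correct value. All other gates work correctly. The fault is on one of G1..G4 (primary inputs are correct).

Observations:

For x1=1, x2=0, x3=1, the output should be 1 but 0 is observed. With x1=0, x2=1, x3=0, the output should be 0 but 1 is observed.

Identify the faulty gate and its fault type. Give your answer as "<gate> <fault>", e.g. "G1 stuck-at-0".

Fault-free values for test 1 (x1=1, x2=0, x3=1): G1=1, G2=1, G3=1, G4=1, giving Y=1. Observed 0.
Test 1: faults giving observed 0 are {G1 stuck-at-0, G1 inverted output, G2 stuck-at-0, G2 inverted output, G3 stuck-at-0, G3 inverted output, G4 stuck-at-0, G4 inverted output}.
Test 2 (x1=0, x2=1, x3=0): fault-free G1=1, G2=1, G3=1, G4=0 → 0; observed 1. Eliminates G1 stuck-at-0, G1 inverted output, G2 stuck-at-0, G2 inverted output, G3 stuck-at-0, G3 inverted output, G4 stuck-at-0.
Only G4 inverted output is consistent with every test.

G4 inverted output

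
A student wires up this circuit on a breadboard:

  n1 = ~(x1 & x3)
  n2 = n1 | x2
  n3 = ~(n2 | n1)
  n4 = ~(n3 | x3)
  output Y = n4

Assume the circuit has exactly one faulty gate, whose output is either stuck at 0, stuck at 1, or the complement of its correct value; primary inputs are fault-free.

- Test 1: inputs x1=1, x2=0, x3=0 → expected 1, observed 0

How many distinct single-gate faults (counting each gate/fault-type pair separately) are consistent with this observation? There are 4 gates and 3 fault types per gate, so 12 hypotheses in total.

Fault-free: n1=1, n2=1, n3=0, n4=1 → 1. Observed 0.
  n1 stuck-at-0: output 0 ✓
  n1 stuck-at-1: output 1 ✗
  n1 inverted output: output 0 ✓
  n2 stuck-at-0: output 1 ✗
  n2 stuck-at-1: output 1 ✗
  n2 inverted output: output 1 ✗
  n3 stuck-at-0: output 1 ✗
  n3 stuck-at-1: output 0 ✓
  n3 inverted output: output 0 ✓
  n4 stuck-at-0: output 0 ✓
  n4 stuck-at-1: output 1 ✗
  n4 inverted output: output 0 ✓
Consistent faults: {n1 stuck-at-0, n1 inverted output, n3 stuck-at-1, n3 inverted output, n4 stuck-at-0, n4 inverted output} — 6 in all.

6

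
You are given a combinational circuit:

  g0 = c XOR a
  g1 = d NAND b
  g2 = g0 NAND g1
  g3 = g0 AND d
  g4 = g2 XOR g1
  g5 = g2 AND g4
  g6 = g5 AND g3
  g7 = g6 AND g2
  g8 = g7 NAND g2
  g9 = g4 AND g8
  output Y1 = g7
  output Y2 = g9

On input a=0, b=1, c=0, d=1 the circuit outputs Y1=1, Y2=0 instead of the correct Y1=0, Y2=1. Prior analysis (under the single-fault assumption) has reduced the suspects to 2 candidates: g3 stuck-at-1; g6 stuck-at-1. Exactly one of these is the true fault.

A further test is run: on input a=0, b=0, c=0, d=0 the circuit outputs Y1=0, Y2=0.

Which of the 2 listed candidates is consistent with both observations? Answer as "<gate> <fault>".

g3 stuck-at-1

Evaluate each candidate on input a=0, b=0, c=0, d=0:
  g3 stuck-at-1: g0=0, g1=1, g2=1, g3=1 [stuck-at-1], g4=0, g5=0, g6=0, g7=0, g8=1, g9=0 → Y1=0, Y2=0 — matches
  g6 stuck-at-1: g0=0, g1=1, g2=1, g3=0, g4=0, g5=0, g6=1 [stuck-at-1], g7=1, g8=0, g9=0 → Y1=1, Y2=0 — eliminated
Only g3 stuck-at-1 reproduces the observed Y1=0, Y2=0.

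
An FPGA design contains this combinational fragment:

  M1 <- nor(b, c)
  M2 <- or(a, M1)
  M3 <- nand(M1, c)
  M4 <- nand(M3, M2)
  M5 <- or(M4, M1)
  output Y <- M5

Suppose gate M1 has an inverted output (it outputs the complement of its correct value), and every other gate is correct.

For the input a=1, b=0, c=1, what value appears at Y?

Propagate with M1 forced: M1=1 [inverted output], M2=1, M3=0, M4=1, M5=1.
So Y = 1. (Without the fault it would be 0.)

1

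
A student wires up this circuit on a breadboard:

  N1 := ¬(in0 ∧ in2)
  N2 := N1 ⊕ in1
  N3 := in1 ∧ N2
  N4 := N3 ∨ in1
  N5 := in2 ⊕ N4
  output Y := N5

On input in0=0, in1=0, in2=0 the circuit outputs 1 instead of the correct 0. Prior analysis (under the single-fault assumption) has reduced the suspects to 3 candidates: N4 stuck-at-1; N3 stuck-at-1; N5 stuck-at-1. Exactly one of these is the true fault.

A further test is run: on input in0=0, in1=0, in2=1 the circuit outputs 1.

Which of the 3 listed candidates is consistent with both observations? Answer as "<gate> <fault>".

Evaluate each candidate on input in0=0, in1=0, in2=1:
  N4 stuck-at-1: N1=1, N2=1, N3=0, N4=1 [stuck-at-1], N5=0 → 0 — eliminated
  N3 stuck-at-1: N1=1, N2=1, N3=1 [stuck-at-1], N4=1, N5=0 → 0 — eliminated
  N5 stuck-at-1: N1=1, N2=1, N3=0, N4=0, N5=1 [stuck-at-1] → 1 — matches
Only N5 stuck-at-1 reproduces the observed 1.

N5 stuck-at-1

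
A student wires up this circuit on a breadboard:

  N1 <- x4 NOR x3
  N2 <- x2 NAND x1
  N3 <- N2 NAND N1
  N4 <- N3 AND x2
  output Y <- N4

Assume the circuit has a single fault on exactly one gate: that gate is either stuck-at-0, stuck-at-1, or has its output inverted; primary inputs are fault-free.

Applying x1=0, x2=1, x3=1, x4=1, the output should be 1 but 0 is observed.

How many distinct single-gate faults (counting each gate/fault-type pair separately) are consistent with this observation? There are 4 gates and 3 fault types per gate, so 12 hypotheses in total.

Fault-free: N1=0, N2=1, N3=1, N4=1 → 1. Observed 0.
  N1 stuck-at-0: output 1 ✗
  N1 stuck-at-1: output 0 ✓
  N1 inverted output: output 0 ✓
  N2 stuck-at-0: output 1 ✗
  N2 stuck-at-1: output 1 ✗
  N2 inverted output: output 1 ✗
  N3 stuck-at-0: output 0 ✓
  N3 stuck-at-1: output 1 ✗
  N3 inverted output: output 0 ✓
  N4 stuck-at-0: output 0 ✓
  N4 stuck-at-1: output 1 ✗
  N4 inverted output: output 0 ✓
Consistent faults: {N1 stuck-at-1, N1 inverted output, N3 stuck-at-0, N3 inverted output, N4 stuck-at-0, N4 inverted output} — 6 in all.

6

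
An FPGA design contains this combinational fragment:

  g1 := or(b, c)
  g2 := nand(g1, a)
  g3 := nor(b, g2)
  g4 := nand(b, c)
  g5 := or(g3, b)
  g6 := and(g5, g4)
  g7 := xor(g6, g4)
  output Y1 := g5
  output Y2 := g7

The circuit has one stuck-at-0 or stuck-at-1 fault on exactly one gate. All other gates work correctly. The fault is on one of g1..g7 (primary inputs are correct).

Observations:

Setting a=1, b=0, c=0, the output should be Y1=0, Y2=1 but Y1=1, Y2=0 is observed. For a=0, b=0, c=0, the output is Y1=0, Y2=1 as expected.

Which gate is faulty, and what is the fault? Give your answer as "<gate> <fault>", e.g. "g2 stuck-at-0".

Fault-free values for test 1 (a=1, b=0, c=0): g1=0, g2=1, g3=0, g4=1, g5=0, g6=0, g7=1, giving Y1=0, Y2=1. Observed Y1=1, Y2=0.
Test 1: faults giving observed Y1=1, Y2=0 are {g1 stuck-at-1, g2 stuck-at-0, g3 stuck-at-1, g5 stuck-at-1}.
Test 2 (a=0, b=0, c=0): fault-free g1=0, g2=1, g3=0, g4=1, g5=0, g6=0, g7=1 → Y1=0, Y2=1; observed Y1=0, Y2=1. Eliminates g2 stuck-at-0, g3 stuck-at-1, g5 stuck-at-1.
Only g1 stuck-at-1 is consistent with every test.

g1 stuck-at-1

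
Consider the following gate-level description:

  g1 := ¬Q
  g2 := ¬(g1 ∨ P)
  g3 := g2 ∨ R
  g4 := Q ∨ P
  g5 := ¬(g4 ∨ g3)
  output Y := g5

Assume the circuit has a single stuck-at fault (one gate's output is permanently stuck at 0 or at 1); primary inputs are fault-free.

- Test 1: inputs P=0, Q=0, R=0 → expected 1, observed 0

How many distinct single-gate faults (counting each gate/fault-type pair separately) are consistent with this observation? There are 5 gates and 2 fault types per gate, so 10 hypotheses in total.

Fault-free: g1=1, g2=0, g3=0, g4=0, g5=1 → 1. Observed 0.
  g1 stuck-at-0: output 0 ✓
  g1 stuck-at-1: output 1 ✗
  g2 stuck-at-0: output 1 ✗
  g2 stuck-at-1: output 0 ✓
  g3 stuck-at-0: output 1 ✗
  g3 stuck-at-1: output 0 ✓
  g4 stuck-at-0: output 1 ✗
  g4 stuck-at-1: output 0 ✓
  g5 stuck-at-0: output 0 ✓
  g5 stuck-at-1: output 1 ✗
Consistent faults: {g1 stuck-at-0, g2 stuck-at-1, g3 stuck-at-1, g4 stuck-at-1, g5 stuck-at-0} — 5 in all.

5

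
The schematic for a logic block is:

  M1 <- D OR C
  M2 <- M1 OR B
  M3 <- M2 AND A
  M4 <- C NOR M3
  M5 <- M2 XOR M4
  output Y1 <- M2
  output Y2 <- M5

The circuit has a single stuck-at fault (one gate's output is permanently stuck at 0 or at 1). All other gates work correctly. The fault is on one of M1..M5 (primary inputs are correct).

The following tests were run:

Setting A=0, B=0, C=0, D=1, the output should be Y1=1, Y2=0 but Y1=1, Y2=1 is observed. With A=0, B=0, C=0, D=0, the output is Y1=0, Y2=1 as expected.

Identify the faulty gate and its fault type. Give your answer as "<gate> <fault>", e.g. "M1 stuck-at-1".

M5 stuck-at-1

Fault-free values for test 1 (A=0, B=0, C=0, D=1): M1=1, M2=1, M3=0, M4=1, M5=0, giving Y1=1, Y2=0. Observed Y1=1, Y2=1.
Test 1: faults giving observed Y1=1, Y2=1 are {M3 stuck-at-1, M4 stuck-at-0, M5 stuck-at-1}.
Test 2 (A=0, B=0, C=0, D=0): fault-free M1=0, M2=0, M3=0, M4=1, M5=1 → Y1=0, Y2=1; observed Y1=0, Y2=1. Eliminates M3 stuck-at-1, M4 stuck-at-0.
Only M5 stuck-at-1 is consistent with every test.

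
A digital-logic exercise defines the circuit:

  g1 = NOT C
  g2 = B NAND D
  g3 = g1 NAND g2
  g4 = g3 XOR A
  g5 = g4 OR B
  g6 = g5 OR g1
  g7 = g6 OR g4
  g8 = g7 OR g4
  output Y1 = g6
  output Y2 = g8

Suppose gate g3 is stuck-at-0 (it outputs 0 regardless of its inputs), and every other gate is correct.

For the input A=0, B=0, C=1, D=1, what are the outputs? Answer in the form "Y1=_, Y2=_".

Y1=0, Y2=0

Propagate with g3 forced: g1=0, g2=1, g3=0 [stuck-at-0], g4=0, g5=0, g6=0, g7=0, g8=0.
So the outputs are Y1=0, Y2=0. (Without the fault they would be Y1=1, Y2=1.)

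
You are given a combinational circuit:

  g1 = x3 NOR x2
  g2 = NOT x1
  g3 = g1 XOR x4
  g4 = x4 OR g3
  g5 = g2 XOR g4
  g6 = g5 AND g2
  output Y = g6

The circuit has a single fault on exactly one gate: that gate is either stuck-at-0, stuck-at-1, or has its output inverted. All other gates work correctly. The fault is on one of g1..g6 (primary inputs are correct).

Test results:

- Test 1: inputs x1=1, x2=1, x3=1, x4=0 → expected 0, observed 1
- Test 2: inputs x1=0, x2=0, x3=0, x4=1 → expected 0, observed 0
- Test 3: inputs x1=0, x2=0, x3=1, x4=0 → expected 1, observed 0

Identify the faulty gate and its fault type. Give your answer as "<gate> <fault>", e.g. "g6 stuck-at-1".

Fault-free values for test 1 (x1=1, x2=1, x3=1, x4=0): g1=0, g2=0, g3=0, g4=0, g5=0, g6=0, giving Y=0. Observed 1.
Test 1: faults giving observed 1 are {g2 stuck-at-1, g2 inverted output, g6 stuck-at-1, g6 inverted output}.
Test 2 (x1=0, x2=0, x3=0, x4=1): fault-free g1=1, g2=1, g3=0, g4=1, g5=0, g6=0 → 0; observed 0. Eliminates g6 stuck-at-1, g6 inverted output.
Test 3 (x1=0, x2=0, x3=1, x4=0): fault-free g1=0, g2=1, g3=0, g4=0, g5=1, g6=1 → 1; observed 0. Eliminates g2 stuck-at-1.
Only g2 inverted output is consistent with every test.

g2 inverted output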